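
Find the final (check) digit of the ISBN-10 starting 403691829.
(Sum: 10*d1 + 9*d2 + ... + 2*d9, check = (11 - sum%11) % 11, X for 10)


Weighted sum: 221
221 mod 11 = 1

Check digit: X


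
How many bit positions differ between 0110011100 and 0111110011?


XOR: 0001101111
Count of 1s: 6

6


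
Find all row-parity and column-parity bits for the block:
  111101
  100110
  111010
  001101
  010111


Row parities: 11010
Column parities: 111011

Row P: 11010, Col P: 111011, Corner: 1


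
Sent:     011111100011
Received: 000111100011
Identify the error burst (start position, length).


XOR: 011000000000

Burst at position 1, length 2


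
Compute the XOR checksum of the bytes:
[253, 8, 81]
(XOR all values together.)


XOR chain: 253 ^ 8 ^ 81 = 164

164


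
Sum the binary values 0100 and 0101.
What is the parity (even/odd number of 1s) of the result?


0100 = 4
0101 = 5
Sum = 9 = 1001
1s count = 2

even parity (2 ones in 1001)


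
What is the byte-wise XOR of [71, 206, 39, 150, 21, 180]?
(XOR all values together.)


XOR chain: 71 ^ 206 ^ 39 ^ 150 ^ 21 ^ 180 = 153

153


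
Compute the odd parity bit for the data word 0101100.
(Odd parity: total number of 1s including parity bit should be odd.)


Number of 1s in data: 3
Parity bit: 0

0


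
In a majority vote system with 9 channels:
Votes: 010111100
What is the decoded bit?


Ones: 5 out of 9
Threshold: 5

1 (5/9 voted 1)


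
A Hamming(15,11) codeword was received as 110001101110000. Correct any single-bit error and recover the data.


Syndrome = 10: error at position 10

Data: 00111010000 (corrected bit 10)


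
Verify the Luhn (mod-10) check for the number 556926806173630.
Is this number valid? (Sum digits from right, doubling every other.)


Luhn sum = 67
67 mod 10 = 7

Invalid (Luhn sum mod 10 = 7)


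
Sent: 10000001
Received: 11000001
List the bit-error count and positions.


XOR: 01000000

1 error(s) at position(s): 1


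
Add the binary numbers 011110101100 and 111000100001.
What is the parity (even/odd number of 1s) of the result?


011110101100 = 1964
111000100001 = 3617
Sum = 5581 = 1010111001101
1s count = 8

even parity (8 ones in 1010111001101)


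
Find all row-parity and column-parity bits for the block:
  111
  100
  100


Row parities: 111
Column parities: 111

Row P: 111, Col P: 111, Corner: 1


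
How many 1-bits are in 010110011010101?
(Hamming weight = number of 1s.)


Counting 1s in 010110011010101

8


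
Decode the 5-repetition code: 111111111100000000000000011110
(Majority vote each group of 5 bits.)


Groups: 11111, 11111, 00000, 00000, 00000, 11110
Majority votes: 110001

110001


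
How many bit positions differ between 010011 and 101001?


XOR: 111010
Count of 1s: 4

4


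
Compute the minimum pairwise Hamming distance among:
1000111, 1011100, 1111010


Comparing all pairs, minimum distance: 3
Can detect 2 errors, correct 1 errors

3


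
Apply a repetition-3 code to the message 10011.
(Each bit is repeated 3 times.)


Each bit -> 3 copies

111000000111111


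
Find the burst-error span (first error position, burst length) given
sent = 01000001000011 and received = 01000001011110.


XOR: 00000000011101

Burst at position 9, length 5


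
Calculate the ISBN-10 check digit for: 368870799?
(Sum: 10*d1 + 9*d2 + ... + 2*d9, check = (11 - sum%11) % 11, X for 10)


Weighted sum: 319
319 mod 11 = 0

Check digit: 0


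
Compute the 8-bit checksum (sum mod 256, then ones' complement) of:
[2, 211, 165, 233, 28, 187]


Sum = 826 mod 256 = 58
Complement = 197

197


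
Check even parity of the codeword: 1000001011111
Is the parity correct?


Number of 1s: 7

No, parity error (7 ones)


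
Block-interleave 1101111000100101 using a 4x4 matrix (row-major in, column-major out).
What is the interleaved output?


Matrix:
  1101
  1110
  0010
  0101
Read columns: 1100110101101001

1100110101101001


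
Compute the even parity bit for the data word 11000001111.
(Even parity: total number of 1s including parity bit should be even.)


Number of 1s in data: 6
Parity bit: 0

0


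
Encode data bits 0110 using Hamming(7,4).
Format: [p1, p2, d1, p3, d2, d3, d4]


Parity bits: p1=1, p2=1, p3=0

1100110


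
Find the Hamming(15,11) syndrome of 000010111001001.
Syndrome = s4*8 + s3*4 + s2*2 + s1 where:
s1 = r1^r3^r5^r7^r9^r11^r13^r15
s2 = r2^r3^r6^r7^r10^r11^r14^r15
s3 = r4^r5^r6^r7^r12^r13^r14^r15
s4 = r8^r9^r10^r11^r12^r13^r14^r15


s1=0, s2=0, s3=0, s4=0

Syndrome = 0 (no error)


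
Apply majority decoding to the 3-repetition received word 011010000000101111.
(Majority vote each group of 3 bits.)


Groups: 011, 010, 000, 000, 101, 111
Majority votes: 100011

100011


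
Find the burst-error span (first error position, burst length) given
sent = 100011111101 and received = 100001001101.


XOR: 000010110000

Burst at position 4, length 4


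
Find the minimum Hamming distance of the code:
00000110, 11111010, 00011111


Comparing all pairs, minimum distance: 3
Can detect 2 errors, correct 1 errors

3


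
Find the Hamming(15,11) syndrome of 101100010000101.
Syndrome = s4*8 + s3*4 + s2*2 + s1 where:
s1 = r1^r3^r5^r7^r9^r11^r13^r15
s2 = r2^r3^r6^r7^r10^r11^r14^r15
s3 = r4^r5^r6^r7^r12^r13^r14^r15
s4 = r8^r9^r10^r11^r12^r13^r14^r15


s1=0, s2=0, s3=1, s4=1

Syndrome = 12 (error at position 12)


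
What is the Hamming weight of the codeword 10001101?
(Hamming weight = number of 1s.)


Counting 1s in 10001101

4


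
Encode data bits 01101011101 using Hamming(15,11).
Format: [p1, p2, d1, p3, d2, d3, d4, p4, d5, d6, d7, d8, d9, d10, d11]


Parity bits: p1=1, p2=1, p3=1, p4=1

110111011011101


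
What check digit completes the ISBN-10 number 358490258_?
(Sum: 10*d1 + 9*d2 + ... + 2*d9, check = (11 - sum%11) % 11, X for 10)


Weighted sum: 260
260 mod 11 = 7

Check digit: 4


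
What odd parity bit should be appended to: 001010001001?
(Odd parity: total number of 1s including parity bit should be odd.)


Number of 1s in data: 4
Parity bit: 1

1


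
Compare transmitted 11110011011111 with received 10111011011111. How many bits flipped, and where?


XOR: 01001000000000

2 error(s) at position(s): 1, 4


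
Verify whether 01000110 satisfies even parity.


Number of 1s: 3

No, parity error (3 ones)


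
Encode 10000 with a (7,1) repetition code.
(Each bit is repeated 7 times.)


Each bit -> 7 copies

11111110000000000000000000000000000


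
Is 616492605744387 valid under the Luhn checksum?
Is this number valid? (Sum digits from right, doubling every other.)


Luhn sum = 80
80 mod 10 = 0

Valid (Luhn sum mod 10 = 0)


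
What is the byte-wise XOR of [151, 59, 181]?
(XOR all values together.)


XOR chain: 151 ^ 59 ^ 181 = 25

25


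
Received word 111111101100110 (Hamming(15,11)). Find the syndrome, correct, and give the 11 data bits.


Syndrome = 0: no error detected

Data: 11111100110 (no errors)


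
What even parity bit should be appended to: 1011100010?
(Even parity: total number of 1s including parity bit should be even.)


Number of 1s in data: 5
Parity bit: 1

1


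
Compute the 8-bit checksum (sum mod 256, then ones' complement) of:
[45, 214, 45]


Sum = 304 mod 256 = 48
Complement = 207

207


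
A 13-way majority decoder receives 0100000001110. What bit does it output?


Ones: 4 out of 13
Threshold: 7

0 (4/13 voted 1)


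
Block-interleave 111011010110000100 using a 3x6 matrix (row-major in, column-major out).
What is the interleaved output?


Matrix:
  111011
  010110
  000100
Read columns: 100110100011110100

100110100011110100


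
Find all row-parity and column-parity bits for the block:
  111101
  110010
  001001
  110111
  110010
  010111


Row parities: 110110
Column parities: 010100

Row P: 110110, Col P: 010100, Corner: 0


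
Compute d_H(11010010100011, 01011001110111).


XOR: 10001011010100
Count of 1s: 6

6


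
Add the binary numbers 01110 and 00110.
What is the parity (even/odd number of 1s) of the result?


01110 = 14
00110 = 6
Sum = 20 = 10100
1s count = 2

even parity (2 ones in 10100)


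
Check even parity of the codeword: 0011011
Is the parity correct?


Number of 1s: 4

Yes, parity is correct (4 ones)


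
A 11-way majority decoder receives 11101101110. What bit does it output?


Ones: 8 out of 11
Threshold: 6

1 (8/11 voted 1)


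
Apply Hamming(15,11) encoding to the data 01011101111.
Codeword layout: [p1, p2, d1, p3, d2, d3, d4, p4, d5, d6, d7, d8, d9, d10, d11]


Parity bits: p1=1, p2=0, p3=0, p4=0

100010101101111


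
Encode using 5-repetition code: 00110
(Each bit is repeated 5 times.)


Each bit -> 5 copies

0000000000111111111100000


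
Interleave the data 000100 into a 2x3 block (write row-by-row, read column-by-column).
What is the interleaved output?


Matrix:
  000
  100
Read columns: 010000

010000


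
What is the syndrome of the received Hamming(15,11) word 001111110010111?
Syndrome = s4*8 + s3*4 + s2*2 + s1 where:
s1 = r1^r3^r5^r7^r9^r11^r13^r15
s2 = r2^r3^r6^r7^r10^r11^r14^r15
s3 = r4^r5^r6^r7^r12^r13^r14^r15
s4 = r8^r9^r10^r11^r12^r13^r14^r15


s1=0, s2=0, s3=1, s4=1

Syndrome = 12 (error at position 12)


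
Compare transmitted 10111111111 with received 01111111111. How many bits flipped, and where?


XOR: 11000000000

2 error(s) at position(s): 0, 1


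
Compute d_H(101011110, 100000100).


XOR: 001011010
Count of 1s: 4

4


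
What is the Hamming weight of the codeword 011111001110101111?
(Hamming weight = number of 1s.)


Counting 1s in 011111001110101111

13


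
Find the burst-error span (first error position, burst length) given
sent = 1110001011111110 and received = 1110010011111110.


XOR: 0000011000000000

Burst at position 5, length 2


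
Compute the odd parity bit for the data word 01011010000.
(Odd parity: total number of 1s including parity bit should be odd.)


Number of 1s in data: 4
Parity bit: 1

1


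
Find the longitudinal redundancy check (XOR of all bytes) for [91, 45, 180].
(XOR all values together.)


XOR chain: 91 ^ 45 ^ 180 = 194

194


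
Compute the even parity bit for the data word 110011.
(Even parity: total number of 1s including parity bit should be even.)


Number of 1s in data: 4
Parity bit: 0

0


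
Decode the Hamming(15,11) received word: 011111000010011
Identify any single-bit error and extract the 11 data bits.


Syndrome = 12: error at position 12

Data: 11100011011 (corrected bit 12)


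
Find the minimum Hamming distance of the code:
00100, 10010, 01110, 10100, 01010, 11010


Comparing all pairs, minimum distance: 1
Can detect 0 errors, correct 0 errors

1


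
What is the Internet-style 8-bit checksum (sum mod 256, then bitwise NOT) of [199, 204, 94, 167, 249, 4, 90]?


Sum = 1007 mod 256 = 239
Complement = 16

16


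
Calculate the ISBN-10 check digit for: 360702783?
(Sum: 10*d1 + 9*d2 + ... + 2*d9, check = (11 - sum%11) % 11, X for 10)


Weighted sum: 201
201 mod 11 = 3

Check digit: 8


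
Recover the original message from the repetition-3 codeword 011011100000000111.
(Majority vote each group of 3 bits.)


Groups: 011, 011, 100, 000, 000, 111
Majority votes: 110001

110001


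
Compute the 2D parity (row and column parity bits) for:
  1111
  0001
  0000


Row parities: 010
Column parities: 1110

Row P: 010, Col P: 1110, Corner: 1


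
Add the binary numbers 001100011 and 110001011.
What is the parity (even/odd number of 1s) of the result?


001100011 = 99
110001011 = 395
Sum = 494 = 111101110
1s count = 7

odd parity (7 ones in 111101110)


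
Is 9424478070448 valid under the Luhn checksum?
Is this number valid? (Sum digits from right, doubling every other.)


Luhn sum = 71
71 mod 10 = 1

Invalid (Luhn sum mod 10 = 1)


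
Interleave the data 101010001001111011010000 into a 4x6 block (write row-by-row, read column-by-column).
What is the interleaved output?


Matrix:
  101010
  001001
  111011
  010000
Read columns: 101000111110000010100110

101000111110000010100110


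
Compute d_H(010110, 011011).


XOR: 001101
Count of 1s: 3

3


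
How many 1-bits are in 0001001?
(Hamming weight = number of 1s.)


Counting 1s in 0001001

2


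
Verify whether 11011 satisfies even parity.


Number of 1s: 4

Yes, parity is correct (4 ones)


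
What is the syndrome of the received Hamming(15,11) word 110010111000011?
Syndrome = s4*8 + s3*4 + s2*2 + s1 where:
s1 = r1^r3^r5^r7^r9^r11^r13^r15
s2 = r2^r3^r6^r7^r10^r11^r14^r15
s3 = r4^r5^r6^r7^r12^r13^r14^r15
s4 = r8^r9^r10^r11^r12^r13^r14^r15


s1=1, s2=0, s3=0, s4=0

Syndrome = 1 (error at position 1)


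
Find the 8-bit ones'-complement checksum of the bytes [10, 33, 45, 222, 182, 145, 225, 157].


Sum = 1019 mod 256 = 251
Complement = 4

4


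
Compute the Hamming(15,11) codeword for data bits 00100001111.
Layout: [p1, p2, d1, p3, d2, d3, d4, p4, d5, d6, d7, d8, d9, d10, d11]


Parity bits: p1=0, p2=1, p3=1, p4=0

010101000001111


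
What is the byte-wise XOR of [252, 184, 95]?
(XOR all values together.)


XOR chain: 252 ^ 184 ^ 95 = 27

27


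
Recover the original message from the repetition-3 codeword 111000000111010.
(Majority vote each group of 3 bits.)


Groups: 111, 000, 000, 111, 010
Majority votes: 10010

10010


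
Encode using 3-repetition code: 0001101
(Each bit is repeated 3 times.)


Each bit -> 3 copies

000000000111111000111


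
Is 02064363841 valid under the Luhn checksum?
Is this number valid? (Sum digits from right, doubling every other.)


Luhn sum = 46
46 mod 10 = 6

Invalid (Luhn sum mod 10 = 6)


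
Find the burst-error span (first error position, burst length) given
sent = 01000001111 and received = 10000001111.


XOR: 11000000000

Burst at position 0, length 2


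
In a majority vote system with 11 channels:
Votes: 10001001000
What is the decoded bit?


Ones: 3 out of 11
Threshold: 6

0 (3/11 voted 1)


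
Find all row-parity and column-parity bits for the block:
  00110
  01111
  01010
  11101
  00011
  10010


Row parities: 000000
Column parities: 01111

Row P: 000000, Col P: 01111, Corner: 0


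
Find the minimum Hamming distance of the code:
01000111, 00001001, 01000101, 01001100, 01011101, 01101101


Comparing all pairs, minimum distance: 1
Can detect 0 errors, correct 0 errors

1


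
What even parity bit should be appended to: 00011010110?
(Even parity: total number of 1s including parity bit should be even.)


Number of 1s in data: 5
Parity bit: 1

1


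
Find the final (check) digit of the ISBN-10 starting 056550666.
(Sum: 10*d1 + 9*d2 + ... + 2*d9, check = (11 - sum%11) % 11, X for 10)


Weighted sum: 212
212 mod 11 = 3

Check digit: 8


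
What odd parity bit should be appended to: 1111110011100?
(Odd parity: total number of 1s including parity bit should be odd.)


Number of 1s in data: 9
Parity bit: 0

0


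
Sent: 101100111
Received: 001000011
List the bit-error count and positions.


XOR: 100100100

3 error(s) at position(s): 0, 3, 6


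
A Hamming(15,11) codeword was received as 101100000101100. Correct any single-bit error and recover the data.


Syndrome = 13: error at position 13

Data: 10000101000 (corrected bit 13)


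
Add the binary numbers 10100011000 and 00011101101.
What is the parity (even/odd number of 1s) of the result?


10100011000 = 1304
00011101101 = 237
Sum = 1541 = 11000000101
1s count = 4

even parity (4 ones in 11000000101)


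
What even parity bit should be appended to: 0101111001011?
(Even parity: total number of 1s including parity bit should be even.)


Number of 1s in data: 8
Parity bit: 0

0


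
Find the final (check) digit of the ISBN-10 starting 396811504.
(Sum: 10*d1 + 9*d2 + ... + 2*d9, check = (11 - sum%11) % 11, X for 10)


Weighted sum: 254
254 mod 11 = 1

Check digit: X


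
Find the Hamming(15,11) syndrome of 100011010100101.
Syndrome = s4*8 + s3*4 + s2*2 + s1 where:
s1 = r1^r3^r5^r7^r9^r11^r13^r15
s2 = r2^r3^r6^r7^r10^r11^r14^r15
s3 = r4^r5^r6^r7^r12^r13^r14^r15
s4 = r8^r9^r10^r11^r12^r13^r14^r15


s1=0, s2=1, s3=0, s4=0

Syndrome = 2 (error at position 2)


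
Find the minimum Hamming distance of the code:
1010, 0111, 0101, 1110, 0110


Comparing all pairs, minimum distance: 1
Can detect 0 errors, correct 0 errors

1


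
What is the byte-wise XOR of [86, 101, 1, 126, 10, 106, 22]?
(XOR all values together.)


XOR chain: 86 ^ 101 ^ 1 ^ 126 ^ 10 ^ 106 ^ 22 = 58

58


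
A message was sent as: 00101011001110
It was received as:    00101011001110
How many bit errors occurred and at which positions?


XOR: 00000000000000

0 errors (received matches sent)


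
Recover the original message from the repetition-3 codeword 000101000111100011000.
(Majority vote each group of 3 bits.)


Groups: 000, 101, 000, 111, 100, 011, 000
Majority votes: 0101010

0101010


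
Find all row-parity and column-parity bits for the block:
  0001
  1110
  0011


Row parities: 110
Column parities: 1100

Row P: 110, Col P: 1100, Corner: 0


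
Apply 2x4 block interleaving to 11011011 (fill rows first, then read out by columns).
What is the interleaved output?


Matrix:
  1101
  1011
Read columns: 11100111

11100111


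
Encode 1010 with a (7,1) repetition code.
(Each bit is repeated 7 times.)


Each bit -> 7 copies

1111111000000011111110000000


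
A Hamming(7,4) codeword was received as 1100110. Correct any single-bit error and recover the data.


Syndrome = 0: no error detected

Data: 0110 (no errors)


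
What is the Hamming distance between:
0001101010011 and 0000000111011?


XOR: 0001101101000
Count of 1s: 5

5


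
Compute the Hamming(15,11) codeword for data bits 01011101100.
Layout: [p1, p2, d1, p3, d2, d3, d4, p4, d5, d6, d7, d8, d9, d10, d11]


Parity bits: p1=0, p2=0, p3=0, p4=0

000010101101100


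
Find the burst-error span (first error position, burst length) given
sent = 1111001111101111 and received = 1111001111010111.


XOR: 0000000000111000

Burst at position 10, length 3


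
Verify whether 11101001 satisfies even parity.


Number of 1s: 5

No, parity error (5 ones)


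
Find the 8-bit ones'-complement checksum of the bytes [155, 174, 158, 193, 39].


Sum = 719 mod 256 = 207
Complement = 48

48


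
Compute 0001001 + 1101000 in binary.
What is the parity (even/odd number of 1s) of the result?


0001001 = 9
1101000 = 104
Sum = 113 = 1110001
1s count = 4

even parity (4 ones in 1110001)


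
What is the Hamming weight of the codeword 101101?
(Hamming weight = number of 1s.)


Counting 1s in 101101

4


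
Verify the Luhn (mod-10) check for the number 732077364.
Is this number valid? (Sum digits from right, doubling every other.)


Luhn sum = 37
37 mod 10 = 7

Invalid (Luhn sum mod 10 = 7)


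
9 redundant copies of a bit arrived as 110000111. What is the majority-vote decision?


Ones: 5 out of 9
Threshold: 5

1 (5/9 voted 1)


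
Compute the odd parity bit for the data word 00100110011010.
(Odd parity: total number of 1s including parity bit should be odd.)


Number of 1s in data: 6
Parity bit: 1

1


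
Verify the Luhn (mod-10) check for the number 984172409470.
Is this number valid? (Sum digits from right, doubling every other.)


Luhn sum = 59
59 mod 10 = 9

Invalid (Luhn sum mod 10 = 9)


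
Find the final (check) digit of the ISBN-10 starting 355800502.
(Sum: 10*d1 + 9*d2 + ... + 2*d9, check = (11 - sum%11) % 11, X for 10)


Weighted sum: 195
195 mod 11 = 8

Check digit: 3


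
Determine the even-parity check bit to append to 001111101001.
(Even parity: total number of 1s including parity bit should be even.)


Number of 1s in data: 7
Parity bit: 1

1


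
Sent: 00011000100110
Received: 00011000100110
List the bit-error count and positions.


XOR: 00000000000000

0 errors (received matches sent)


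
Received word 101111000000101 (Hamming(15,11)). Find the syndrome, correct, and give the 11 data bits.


Syndrome = 7: error at position 7

Data: 11110000101 (corrected bit 7)


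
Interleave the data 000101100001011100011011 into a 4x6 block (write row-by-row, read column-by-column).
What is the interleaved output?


Matrix:
  000101
  100001
  011100
  011011
Read columns: 010000110011101000011101

010000110011101000011101


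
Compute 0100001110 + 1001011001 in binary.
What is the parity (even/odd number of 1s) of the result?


0100001110 = 270
1001011001 = 601
Sum = 871 = 1101100111
1s count = 7

odd parity (7 ones in 1101100111)


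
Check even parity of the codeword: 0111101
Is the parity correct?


Number of 1s: 5

No, parity error (5 ones)


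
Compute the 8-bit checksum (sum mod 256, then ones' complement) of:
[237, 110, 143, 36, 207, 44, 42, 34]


Sum = 853 mod 256 = 85
Complement = 170

170


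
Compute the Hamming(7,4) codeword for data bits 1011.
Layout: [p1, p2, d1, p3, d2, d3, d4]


Parity bits: p1=0, p2=1, p3=0

0110011


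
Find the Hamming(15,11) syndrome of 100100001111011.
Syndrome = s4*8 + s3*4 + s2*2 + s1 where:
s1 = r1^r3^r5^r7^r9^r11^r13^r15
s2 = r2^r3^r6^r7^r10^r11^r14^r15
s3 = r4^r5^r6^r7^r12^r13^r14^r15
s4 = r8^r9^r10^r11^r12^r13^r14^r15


s1=0, s2=0, s3=0, s4=0

Syndrome = 0 (no error)


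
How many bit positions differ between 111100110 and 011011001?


XOR: 100111111
Count of 1s: 7

7


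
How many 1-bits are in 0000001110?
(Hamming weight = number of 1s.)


Counting 1s in 0000001110

3


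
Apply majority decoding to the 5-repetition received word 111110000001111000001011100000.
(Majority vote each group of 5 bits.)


Groups: 11111, 00000, 01111, 00000, 10111, 00000
Majority votes: 101010

101010


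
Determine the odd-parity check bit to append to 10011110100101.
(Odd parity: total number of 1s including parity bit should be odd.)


Number of 1s in data: 8
Parity bit: 1

1


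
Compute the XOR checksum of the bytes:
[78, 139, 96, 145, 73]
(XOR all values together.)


XOR chain: 78 ^ 139 ^ 96 ^ 145 ^ 73 = 125

125


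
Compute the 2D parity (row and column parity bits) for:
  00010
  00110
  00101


Row parities: 100
Column parities: 00001

Row P: 100, Col P: 00001, Corner: 1


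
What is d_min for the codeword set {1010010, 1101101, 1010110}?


Comparing all pairs, minimum distance: 1
Can detect 0 errors, correct 0 errors

1


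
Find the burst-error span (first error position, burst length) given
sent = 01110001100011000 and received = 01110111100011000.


XOR: 00000110000000000

Burst at position 5, length 2


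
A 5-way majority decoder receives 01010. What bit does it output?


Ones: 2 out of 5
Threshold: 3

0 (2/5 voted 1)


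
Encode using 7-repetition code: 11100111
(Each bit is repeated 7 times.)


Each bit -> 7 copies

11111111111111111111100000000000000111111111111111111111


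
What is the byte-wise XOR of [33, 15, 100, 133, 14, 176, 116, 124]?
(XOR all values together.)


XOR chain: 33 ^ 15 ^ 100 ^ 133 ^ 14 ^ 176 ^ 116 ^ 124 = 121

121


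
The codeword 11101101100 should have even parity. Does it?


Number of 1s: 7

No, parity error (7 ones)


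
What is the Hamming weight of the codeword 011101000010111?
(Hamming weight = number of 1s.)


Counting 1s in 011101000010111

8


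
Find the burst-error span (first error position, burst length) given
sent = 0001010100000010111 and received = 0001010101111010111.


XOR: 0000000001111000000

Burst at position 9, length 4


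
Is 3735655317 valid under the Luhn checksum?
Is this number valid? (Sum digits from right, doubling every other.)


Luhn sum = 45
45 mod 10 = 5

Invalid (Luhn sum mod 10 = 5)


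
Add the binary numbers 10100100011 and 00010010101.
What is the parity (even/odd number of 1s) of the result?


10100100011 = 1315
00010010101 = 149
Sum = 1464 = 10110111000
1s count = 6

even parity (6 ones in 10110111000)


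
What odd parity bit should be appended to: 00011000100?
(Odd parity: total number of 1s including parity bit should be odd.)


Number of 1s in data: 3
Parity bit: 0

0


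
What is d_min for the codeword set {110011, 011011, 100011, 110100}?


Comparing all pairs, minimum distance: 1
Can detect 0 errors, correct 0 errors

1


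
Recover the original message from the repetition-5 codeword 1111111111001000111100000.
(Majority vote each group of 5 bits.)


Groups: 11111, 11111, 00100, 01111, 00000
Majority votes: 11010

11010


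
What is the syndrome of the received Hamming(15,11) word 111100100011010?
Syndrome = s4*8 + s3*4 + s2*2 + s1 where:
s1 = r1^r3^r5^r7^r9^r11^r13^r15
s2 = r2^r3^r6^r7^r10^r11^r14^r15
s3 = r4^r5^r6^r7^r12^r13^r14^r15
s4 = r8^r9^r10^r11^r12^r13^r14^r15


s1=0, s2=1, s3=0, s4=1

Syndrome = 10 (error at position 10)


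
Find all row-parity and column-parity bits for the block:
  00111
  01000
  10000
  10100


Row parities: 1110
Column parities: 01011

Row P: 1110, Col P: 01011, Corner: 1


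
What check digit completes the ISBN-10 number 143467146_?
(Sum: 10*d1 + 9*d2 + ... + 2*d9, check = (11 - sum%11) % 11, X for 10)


Weighted sum: 197
197 mod 11 = 10

Check digit: 1


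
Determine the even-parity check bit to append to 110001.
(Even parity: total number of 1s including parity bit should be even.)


Number of 1s in data: 3
Parity bit: 1

1


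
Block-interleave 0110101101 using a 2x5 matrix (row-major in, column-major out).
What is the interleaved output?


Matrix:
  01101
  01101
Read columns: 0011110011

0011110011


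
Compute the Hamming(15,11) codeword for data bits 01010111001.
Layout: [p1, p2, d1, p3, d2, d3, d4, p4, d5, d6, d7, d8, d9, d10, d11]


Parity bits: p1=0, p2=0, p3=0, p4=0

000010100111001


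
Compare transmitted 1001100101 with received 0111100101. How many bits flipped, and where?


XOR: 1110000000

3 error(s) at position(s): 0, 1, 2


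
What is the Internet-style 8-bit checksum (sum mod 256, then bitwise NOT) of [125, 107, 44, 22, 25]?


Sum = 323 mod 256 = 67
Complement = 188

188


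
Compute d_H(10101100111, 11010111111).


XOR: 01111011000
Count of 1s: 6

6


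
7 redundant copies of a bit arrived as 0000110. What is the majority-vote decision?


Ones: 2 out of 7
Threshold: 4

0 (2/7 voted 1)


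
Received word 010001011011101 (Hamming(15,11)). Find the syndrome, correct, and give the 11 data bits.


Syndrome = 0: no error detected

Data: 00101011101 (no errors)


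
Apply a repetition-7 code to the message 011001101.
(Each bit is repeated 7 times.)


Each bit -> 7 copies

000000011111111111111000000000000001111111111111100000001111111


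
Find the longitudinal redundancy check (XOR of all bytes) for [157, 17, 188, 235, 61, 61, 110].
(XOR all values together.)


XOR chain: 157 ^ 17 ^ 188 ^ 235 ^ 61 ^ 61 ^ 110 = 181

181


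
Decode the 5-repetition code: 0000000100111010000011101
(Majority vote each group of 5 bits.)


Groups: 00000, 00100, 11101, 00000, 11101
Majority votes: 00101

00101


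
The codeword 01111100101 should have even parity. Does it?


Number of 1s: 7

No, parity error (7 ones)


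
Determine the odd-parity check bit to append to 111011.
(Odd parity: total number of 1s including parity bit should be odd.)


Number of 1s in data: 5
Parity bit: 0

0


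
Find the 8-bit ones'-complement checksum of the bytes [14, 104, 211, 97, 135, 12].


Sum = 573 mod 256 = 61
Complement = 194

194


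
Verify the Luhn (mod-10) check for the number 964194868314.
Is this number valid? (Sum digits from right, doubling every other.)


Luhn sum = 66
66 mod 10 = 6

Invalid (Luhn sum mod 10 = 6)


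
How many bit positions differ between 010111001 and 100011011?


XOR: 110100010
Count of 1s: 4

4


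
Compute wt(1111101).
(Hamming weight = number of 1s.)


Counting 1s in 1111101

6


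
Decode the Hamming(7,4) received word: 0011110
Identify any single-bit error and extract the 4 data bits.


Syndrome = 4: error at position 4

Data: 1110 (corrected bit 4)


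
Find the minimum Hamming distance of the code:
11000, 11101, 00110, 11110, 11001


Comparing all pairs, minimum distance: 1
Can detect 0 errors, correct 0 errors

1


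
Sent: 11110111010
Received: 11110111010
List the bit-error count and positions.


XOR: 00000000000

0 errors (received matches sent)


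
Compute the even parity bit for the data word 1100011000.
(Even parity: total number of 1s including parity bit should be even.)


Number of 1s in data: 4
Parity bit: 0

0


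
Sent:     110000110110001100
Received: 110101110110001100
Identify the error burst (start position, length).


XOR: 000101000000000000

Burst at position 3, length 3


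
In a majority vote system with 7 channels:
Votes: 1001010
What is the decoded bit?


Ones: 3 out of 7
Threshold: 4

0 (3/7 voted 1)


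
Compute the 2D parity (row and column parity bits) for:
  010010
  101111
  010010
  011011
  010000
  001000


Row parities: 010011
Column parities: 101100

Row P: 010011, Col P: 101100, Corner: 1


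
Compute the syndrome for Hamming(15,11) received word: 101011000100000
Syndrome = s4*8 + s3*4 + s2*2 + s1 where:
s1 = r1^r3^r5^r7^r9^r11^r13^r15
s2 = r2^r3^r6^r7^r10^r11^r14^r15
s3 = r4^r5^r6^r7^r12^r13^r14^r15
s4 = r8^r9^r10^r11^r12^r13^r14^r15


s1=1, s2=1, s3=0, s4=1

Syndrome = 11 (error at position 11)


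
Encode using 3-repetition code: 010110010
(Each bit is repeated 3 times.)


Each bit -> 3 copies

000111000111111000000111000


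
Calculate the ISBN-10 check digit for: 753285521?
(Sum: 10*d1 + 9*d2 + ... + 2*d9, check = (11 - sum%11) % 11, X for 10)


Weighted sum: 254
254 mod 11 = 1

Check digit: X


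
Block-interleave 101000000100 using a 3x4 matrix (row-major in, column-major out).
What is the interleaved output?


Matrix:
  1010
  0000
  0100
Read columns: 100001100000

100001100000


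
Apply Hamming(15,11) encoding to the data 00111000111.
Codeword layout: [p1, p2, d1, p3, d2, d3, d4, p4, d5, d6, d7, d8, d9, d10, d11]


Parity bits: p1=0, p2=0, p3=1, p4=0

000101101000111


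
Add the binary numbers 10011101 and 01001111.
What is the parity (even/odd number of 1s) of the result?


10011101 = 157
01001111 = 79
Sum = 236 = 11101100
1s count = 5

odd parity (5 ones in 11101100)


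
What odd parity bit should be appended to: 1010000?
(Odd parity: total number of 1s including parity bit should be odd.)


Number of 1s in data: 2
Parity bit: 1

1


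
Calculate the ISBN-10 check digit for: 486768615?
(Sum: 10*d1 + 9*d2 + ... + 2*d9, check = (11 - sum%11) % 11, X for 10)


Weighted sum: 322
322 mod 11 = 3

Check digit: 8


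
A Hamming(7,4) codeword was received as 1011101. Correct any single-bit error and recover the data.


Syndrome = 4: error at position 4

Data: 1101 (corrected bit 4)


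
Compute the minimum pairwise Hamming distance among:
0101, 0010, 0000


Comparing all pairs, minimum distance: 1
Can detect 0 errors, correct 0 errors

1


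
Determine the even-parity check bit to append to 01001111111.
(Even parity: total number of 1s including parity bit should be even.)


Number of 1s in data: 8
Parity bit: 0

0


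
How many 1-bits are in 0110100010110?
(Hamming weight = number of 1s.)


Counting 1s in 0110100010110

6


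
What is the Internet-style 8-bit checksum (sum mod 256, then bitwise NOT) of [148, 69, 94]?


Sum = 311 mod 256 = 55
Complement = 200

200


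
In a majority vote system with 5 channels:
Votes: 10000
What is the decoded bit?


Ones: 1 out of 5
Threshold: 3

0 (1/5 voted 1)


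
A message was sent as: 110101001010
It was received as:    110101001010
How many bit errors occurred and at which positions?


XOR: 000000000000

0 errors (received matches sent)


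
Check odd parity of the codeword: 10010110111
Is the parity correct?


Number of 1s: 7

Yes, parity is correct (7 ones)


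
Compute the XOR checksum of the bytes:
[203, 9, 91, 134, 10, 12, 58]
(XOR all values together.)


XOR chain: 203 ^ 9 ^ 91 ^ 134 ^ 10 ^ 12 ^ 58 = 35

35


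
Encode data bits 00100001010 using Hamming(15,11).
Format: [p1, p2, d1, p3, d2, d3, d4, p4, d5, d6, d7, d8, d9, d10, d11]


Parity bits: p1=0, p2=0, p3=1, p4=0

000101000001010


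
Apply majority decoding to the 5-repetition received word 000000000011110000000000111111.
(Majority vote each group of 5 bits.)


Groups: 00000, 00000, 11110, 00000, 00001, 11111
Majority votes: 001001

001001


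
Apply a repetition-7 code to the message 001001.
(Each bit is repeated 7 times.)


Each bit -> 7 copies

000000000000001111111000000000000001111111


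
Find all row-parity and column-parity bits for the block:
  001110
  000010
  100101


Row parities: 111
Column parities: 101001

Row P: 111, Col P: 101001, Corner: 1


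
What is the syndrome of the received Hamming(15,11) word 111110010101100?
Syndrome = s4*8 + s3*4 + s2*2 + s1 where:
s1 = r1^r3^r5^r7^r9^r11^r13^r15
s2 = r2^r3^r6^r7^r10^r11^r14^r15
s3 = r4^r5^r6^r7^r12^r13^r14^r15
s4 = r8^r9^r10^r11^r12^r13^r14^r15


s1=0, s2=1, s3=0, s4=0

Syndrome = 2 (error at position 2)


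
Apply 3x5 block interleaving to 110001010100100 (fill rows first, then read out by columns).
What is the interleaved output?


Matrix:
  11000
  10101
  00100
Read columns: 110100011000010

110100011000010


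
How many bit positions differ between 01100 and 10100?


XOR: 11000
Count of 1s: 2

2


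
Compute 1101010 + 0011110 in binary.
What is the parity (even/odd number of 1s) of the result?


1101010 = 106
0011110 = 30
Sum = 136 = 10001000
1s count = 2

even parity (2 ones in 10001000)


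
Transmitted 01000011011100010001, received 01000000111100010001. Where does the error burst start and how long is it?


XOR: 00000011100000000000

Burst at position 6, length 3


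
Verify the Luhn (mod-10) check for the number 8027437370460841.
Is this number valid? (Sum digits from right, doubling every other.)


Luhn sum = 73
73 mod 10 = 3

Invalid (Luhn sum mod 10 = 3)


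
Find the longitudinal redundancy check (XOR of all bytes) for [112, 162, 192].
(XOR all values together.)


XOR chain: 112 ^ 162 ^ 192 = 18

18


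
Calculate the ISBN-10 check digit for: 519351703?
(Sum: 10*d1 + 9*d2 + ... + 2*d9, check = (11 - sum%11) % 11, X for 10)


Weighted sum: 221
221 mod 11 = 1

Check digit: X


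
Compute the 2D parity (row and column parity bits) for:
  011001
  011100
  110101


Row parities: 110
Column parities: 110000

Row P: 110, Col P: 110000, Corner: 0


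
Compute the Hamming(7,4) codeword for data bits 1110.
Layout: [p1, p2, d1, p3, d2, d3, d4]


Parity bits: p1=0, p2=0, p3=0

0010110


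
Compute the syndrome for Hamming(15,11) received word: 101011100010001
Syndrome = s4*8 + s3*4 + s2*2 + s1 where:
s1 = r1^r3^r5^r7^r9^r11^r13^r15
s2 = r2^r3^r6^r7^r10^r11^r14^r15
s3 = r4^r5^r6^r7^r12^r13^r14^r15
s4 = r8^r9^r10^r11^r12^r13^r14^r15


s1=0, s2=1, s3=0, s4=0

Syndrome = 2 (error at position 2)


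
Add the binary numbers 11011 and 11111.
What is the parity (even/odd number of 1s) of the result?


11011 = 27
11111 = 31
Sum = 58 = 111010
1s count = 4

even parity (4 ones in 111010)


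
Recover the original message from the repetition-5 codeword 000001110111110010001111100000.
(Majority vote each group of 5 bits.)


Groups: 00000, 11101, 11110, 01000, 11111, 00000
Majority votes: 011010

011010


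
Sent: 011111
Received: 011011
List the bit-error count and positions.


XOR: 000100

1 error(s) at position(s): 3


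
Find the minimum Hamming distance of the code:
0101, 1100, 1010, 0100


Comparing all pairs, minimum distance: 1
Can detect 0 errors, correct 0 errors

1


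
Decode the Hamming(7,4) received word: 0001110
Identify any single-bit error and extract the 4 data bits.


Syndrome = 7: error at position 7

Data: 0111 (corrected bit 7)


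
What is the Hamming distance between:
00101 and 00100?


XOR: 00001
Count of 1s: 1

1


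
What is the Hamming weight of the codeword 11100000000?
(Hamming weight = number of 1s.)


Counting 1s in 11100000000

3


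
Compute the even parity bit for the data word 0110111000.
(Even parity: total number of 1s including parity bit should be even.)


Number of 1s in data: 5
Parity bit: 1

1


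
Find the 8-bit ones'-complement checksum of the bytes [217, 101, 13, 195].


Sum = 526 mod 256 = 14
Complement = 241

241


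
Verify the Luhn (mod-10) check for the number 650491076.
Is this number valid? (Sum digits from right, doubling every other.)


Luhn sum = 37
37 mod 10 = 7

Invalid (Luhn sum mod 10 = 7)


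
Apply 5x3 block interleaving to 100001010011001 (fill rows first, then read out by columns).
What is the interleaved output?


Matrix:
  100
  001
  010
  011
  001
Read columns: 100000011001011

100000011001011


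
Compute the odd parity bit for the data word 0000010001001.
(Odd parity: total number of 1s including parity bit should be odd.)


Number of 1s in data: 3
Parity bit: 0

0


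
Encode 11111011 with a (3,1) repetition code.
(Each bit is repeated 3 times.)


Each bit -> 3 copies

111111111111111000111111


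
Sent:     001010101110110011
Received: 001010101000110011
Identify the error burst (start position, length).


XOR: 000000000110000000

Burst at position 9, length 2


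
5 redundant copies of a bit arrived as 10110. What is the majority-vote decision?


Ones: 3 out of 5
Threshold: 3

1 (3/5 voted 1)


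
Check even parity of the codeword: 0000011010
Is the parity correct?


Number of 1s: 3

No, parity error (3 ones)


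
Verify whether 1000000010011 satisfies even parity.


Number of 1s: 4

Yes, parity is correct (4 ones)


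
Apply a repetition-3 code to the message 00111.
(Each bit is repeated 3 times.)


Each bit -> 3 copies

000000111111111


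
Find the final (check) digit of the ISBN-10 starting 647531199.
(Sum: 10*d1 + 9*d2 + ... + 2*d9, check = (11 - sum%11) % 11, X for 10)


Weighted sum: 259
259 mod 11 = 6

Check digit: 5


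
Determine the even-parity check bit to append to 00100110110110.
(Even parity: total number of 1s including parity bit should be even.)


Number of 1s in data: 7
Parity bit: 1

1


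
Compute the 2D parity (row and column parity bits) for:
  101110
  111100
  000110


Row parities: 000
Column parities: 010100

Row P: 000, Col P: 010100, Corner: 0


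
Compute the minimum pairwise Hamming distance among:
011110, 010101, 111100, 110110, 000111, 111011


Comparing all pairs, minimum distance: 2
Can detect 1 errors, correct 0 errors

2


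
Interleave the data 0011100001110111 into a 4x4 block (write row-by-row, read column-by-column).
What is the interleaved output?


Matrix:
  0011
  1000
  0111
  0111
Read columns: 0100001110111011

0100001110111011


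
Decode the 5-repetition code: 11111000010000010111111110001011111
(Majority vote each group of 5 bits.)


Groups: 11111, 00001, 00000, 10111, 11111, 00010, 11111
Majority votes: 1001101

1001101


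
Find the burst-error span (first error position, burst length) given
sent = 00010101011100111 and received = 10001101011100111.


XOR: 10011000000000000

Burst at position 0, length 5
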